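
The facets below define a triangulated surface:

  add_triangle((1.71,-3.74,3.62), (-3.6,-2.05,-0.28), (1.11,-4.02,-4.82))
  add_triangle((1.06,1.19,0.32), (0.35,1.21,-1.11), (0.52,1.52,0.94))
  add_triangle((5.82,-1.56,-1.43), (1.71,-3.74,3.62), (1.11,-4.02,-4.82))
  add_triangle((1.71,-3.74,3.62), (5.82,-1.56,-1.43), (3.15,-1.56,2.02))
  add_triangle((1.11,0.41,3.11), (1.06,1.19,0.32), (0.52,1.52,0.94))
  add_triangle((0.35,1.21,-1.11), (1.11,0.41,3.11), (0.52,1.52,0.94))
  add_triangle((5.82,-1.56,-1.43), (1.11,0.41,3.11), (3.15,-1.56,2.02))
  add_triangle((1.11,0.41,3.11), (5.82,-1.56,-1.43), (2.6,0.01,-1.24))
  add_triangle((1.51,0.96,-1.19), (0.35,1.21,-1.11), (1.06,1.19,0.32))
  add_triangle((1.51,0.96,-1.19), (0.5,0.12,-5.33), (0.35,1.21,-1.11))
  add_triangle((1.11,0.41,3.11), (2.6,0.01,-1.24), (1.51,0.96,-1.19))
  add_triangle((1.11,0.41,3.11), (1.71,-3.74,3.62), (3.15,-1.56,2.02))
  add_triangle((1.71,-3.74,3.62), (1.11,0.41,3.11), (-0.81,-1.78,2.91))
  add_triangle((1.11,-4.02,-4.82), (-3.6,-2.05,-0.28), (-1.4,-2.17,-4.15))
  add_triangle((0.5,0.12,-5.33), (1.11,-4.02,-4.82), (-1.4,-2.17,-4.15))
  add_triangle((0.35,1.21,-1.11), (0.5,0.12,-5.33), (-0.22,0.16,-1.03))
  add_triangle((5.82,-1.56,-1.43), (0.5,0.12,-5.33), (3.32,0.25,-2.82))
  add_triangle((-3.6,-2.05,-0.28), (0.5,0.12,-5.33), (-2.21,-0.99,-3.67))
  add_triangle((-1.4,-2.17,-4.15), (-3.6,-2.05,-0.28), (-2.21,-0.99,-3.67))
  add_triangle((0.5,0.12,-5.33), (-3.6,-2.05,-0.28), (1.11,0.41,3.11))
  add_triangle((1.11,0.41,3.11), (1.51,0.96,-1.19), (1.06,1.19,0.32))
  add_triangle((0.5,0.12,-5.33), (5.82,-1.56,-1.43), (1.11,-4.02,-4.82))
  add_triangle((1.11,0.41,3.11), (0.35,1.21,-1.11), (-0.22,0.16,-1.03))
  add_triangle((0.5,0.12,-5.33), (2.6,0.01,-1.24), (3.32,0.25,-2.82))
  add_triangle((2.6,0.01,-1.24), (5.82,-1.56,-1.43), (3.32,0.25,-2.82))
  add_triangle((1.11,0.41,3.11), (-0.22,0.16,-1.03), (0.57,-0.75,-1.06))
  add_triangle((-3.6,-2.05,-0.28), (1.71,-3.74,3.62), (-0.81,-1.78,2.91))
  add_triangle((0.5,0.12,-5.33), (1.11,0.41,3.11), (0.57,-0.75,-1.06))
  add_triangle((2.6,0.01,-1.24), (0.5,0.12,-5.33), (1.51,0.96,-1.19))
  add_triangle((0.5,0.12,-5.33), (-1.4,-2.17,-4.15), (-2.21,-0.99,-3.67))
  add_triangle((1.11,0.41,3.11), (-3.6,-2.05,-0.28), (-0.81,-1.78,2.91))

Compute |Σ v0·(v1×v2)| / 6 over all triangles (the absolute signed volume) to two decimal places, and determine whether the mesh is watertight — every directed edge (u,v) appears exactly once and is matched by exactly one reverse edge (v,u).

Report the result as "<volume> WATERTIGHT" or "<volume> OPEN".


135.89 OPEN

Per-triangle v0·(v1×v2)/6:
  t1: +23.6094
  t2: +0.3141
  t3: +29.0631
  t4: +6.0891
  t5: +0.5746
  t6: -0.4102
  t7: +4.2658
  t8: +2.7321
  t9: +0.3955
  t10: +1.2682
  t11: +1.5874
  t12: +4.9140
  t13: +4.5097
  t14: +7.2386
  t15: +7.8850
  t16: +0.3632
  t17: +5.2637
  t18: -1.2106
  t19: +3.5322
  t20: -1.0142
  t21: +0.6035
  t22: +19.9224
  t23: +0.0106
  t24: -0.4601
  t25: +0.7096
  t26: -0.1921
  t27: +5.6493
  t28: +1.1643
  t29: +2.0812
  t30: +3.4309
  t31: +1.9963
Σ = +135.8867 → |volume| = 135.89

Directed edges: 93 total; 3 unmatched, e.g. (0.5,0.12,-5.33)→(-0.22,0.16,-1.03) → open.


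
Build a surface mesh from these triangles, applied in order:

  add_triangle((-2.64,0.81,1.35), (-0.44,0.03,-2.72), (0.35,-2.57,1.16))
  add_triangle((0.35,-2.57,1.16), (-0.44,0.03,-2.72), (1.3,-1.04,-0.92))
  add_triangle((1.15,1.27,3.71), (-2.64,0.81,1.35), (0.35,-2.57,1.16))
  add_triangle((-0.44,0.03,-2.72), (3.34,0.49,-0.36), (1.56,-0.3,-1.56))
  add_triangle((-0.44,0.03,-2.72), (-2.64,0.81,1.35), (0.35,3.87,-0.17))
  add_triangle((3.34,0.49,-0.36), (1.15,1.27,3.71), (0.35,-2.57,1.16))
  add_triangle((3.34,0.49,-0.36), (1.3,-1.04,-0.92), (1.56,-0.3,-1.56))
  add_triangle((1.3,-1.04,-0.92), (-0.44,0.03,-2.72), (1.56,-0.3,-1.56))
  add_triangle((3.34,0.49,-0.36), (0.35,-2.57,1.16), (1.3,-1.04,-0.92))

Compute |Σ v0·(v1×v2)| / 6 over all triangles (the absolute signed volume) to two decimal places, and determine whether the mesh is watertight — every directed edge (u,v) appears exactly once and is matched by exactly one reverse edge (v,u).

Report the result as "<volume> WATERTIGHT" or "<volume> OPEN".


26.18 OPEN

Per-triangle v0·(v1×v2)/6:
  t1: +3.2529
  t2: +1.6023
  t3: +5.6133
  t4: +0.8880
  t5: +5.1535
  t6: +6.3288
  t7: +0.7240
  t8: +0.6545
  t9: +1.9586
Σ = +26.1758 → |volume| = 26.18

Directed edges: 27 total; 5 unmatched, e.g. (1.15,1.27,3.71)→(-2.64,0.81,1.35) → open.


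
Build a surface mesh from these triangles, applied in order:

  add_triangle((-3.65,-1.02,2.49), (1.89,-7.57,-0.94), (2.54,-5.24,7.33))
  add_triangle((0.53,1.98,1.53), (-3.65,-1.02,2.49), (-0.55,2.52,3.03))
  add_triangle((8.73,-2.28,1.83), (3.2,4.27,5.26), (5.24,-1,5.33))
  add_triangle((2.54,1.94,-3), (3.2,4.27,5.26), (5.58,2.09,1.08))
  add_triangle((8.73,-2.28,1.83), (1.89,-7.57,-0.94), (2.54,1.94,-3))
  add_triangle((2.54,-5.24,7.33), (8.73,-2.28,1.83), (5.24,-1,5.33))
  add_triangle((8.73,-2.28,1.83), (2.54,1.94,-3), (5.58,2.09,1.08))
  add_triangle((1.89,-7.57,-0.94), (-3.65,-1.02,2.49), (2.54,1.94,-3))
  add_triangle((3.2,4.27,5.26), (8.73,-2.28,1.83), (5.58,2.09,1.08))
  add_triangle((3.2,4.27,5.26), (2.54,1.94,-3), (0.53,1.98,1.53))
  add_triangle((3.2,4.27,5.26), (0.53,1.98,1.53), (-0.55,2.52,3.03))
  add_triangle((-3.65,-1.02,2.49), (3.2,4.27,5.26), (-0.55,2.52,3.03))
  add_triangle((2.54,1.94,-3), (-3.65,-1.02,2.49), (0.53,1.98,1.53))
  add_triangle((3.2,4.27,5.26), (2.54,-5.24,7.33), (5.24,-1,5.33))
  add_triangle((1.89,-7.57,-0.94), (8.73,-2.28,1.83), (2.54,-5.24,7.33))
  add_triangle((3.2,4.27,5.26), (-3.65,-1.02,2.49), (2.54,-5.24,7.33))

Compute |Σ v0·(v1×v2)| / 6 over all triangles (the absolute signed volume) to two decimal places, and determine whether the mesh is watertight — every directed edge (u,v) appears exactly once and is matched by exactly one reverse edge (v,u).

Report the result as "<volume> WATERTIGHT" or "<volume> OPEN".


376.33 WATERTIGHT

Per-triangle v0·(v1×v2)/6:
  t1: +43.3822
  t2: -0.1181
  t3: +28.9750
  t4: +14.2403
  t5: +41.4319
  t6: +31.8229
  t7: +17.8924
  t8: +5.9814
  t9: +24.3528
  t10: +4.3614
  t11: +1.5272
  t12: +6.6542
  t13: +2.8278
  t14: +28.5581
  t15: +78.8864
  t16: +45.5509
Σ = +376.3268 → |volume| = 376.33

Directed edges: 48 total, each appears once with its reverse present → watertight.


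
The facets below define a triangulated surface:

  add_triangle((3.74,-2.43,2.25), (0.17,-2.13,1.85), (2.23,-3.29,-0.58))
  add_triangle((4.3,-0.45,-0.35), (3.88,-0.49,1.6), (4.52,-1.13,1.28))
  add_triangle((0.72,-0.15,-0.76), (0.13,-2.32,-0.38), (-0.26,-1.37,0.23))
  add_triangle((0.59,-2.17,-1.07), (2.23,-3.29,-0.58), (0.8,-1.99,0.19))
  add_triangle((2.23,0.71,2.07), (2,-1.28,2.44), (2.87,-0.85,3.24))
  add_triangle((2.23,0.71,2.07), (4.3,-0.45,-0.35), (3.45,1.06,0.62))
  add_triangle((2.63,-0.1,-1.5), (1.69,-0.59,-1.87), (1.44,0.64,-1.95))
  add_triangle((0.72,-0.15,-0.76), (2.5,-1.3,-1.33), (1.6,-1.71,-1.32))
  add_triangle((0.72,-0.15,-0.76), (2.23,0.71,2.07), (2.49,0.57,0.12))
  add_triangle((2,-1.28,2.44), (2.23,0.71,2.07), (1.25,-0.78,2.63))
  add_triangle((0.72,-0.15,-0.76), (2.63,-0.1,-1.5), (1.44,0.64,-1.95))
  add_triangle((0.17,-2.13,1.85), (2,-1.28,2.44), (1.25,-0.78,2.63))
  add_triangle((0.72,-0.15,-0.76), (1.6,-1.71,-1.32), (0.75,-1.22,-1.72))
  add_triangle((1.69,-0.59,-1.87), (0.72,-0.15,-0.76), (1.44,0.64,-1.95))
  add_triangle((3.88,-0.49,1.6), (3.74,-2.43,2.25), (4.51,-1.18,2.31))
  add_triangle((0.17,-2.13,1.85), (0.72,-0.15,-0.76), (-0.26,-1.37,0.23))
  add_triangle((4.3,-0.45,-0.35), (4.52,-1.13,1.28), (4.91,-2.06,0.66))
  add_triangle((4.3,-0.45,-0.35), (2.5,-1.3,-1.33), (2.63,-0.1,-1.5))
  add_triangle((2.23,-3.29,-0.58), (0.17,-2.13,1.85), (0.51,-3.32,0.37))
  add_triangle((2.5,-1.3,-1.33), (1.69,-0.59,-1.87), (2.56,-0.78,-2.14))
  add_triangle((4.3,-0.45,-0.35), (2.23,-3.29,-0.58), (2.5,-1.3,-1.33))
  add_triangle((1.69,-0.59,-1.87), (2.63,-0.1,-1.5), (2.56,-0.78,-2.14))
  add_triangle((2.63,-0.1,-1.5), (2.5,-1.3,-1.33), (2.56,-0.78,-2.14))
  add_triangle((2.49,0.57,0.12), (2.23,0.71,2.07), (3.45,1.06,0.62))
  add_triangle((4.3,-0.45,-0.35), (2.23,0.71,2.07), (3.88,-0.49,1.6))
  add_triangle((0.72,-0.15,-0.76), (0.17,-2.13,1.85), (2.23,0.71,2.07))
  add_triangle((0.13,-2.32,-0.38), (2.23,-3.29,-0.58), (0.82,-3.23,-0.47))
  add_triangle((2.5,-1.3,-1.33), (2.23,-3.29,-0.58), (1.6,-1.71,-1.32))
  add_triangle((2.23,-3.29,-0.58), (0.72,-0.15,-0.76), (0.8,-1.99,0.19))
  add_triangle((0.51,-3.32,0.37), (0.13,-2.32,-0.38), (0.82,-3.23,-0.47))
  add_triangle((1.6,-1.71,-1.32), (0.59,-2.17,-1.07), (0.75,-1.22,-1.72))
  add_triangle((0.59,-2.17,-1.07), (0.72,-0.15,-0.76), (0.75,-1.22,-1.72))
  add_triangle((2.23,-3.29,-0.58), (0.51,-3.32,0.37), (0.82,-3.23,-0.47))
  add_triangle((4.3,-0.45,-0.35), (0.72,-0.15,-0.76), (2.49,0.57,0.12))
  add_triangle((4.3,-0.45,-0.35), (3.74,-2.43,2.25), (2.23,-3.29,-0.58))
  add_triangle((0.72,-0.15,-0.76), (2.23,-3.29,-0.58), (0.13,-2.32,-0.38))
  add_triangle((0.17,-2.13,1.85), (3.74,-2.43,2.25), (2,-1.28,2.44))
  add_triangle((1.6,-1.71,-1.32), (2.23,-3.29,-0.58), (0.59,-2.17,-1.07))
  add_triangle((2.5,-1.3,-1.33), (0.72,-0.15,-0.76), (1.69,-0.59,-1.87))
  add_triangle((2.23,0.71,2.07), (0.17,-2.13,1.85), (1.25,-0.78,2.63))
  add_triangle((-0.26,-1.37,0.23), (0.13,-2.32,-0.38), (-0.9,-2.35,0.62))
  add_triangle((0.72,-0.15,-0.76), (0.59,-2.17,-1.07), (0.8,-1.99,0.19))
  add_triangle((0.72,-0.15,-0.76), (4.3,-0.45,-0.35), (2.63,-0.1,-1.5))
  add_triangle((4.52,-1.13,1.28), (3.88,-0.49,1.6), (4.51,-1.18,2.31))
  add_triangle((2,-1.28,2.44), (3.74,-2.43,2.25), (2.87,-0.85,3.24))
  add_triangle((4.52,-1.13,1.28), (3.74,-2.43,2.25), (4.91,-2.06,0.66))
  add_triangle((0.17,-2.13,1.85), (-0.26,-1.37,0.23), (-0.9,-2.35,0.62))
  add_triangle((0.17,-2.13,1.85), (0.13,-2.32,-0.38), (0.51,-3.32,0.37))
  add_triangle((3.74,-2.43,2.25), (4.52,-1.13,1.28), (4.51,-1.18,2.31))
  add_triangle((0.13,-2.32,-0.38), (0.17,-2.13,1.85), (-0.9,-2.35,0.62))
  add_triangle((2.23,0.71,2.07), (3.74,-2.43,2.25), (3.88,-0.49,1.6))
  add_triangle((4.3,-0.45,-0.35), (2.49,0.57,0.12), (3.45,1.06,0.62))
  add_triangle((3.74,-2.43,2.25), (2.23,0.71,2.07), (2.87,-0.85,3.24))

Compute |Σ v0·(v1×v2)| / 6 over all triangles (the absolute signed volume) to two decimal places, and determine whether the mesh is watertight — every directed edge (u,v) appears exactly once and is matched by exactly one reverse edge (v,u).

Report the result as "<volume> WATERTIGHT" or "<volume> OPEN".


Per-triangle v0·(v1×v2)/6:
  t1: +4.4247
  t2: +0.8029
  t3: -0.0293
  t4: +0.4681
  t5: -0.0278
  t6: +1.6840
  t7: +0.5361
  t8: +0.1817
  t9: -0.1906
  t10: +0.7915
  t11: -0.1671
  t12: +0.7554
  t13: +0.2004
  t14: -0.0220
  t15: -0.2906
  t16: -0.3580
  t17: +1.3271
  t18: +1.0984
  t19: +1.4566
  t20: +0.1294
  t21: +2.1712
  t22: +0.1145
  t23: +0.3878
  t24: -0.1825
  t25: +1.4307
  t26: -1.3980
  t27: +0.0569
  t28: +0.6380
  t29: -0.0374
  t30: +0.2184
  t31: +0.3870
  t32: -0.1710
  t33: +0.6224
  t34: +0.4002
  t35: +6.1779
  t36: +0.5704
  t37: +1.5781
  t38: +0.6582
  t39: -0.0454
  t40: -0.4522
  t41: -0.0504
  t42: -0.3520
  t43: -0.1569
  t44: +0.3933
  t45: +0.7639
  t46: +1.5695
  t47: -0.1843
  t48: +0.2576
  t49: +1.1161
  t50: +0.8968
  t51: +1.9102
  t52: +0.2076
  t53: +1.5759
Σ = +33.8435 → |volume| = 33.84

Directed edges: 159 total; 3 unmatched, e.g. (4.91,-2.06,0.66)→(4.3,-0.45,-0.35) → open.

33.84 OPEN


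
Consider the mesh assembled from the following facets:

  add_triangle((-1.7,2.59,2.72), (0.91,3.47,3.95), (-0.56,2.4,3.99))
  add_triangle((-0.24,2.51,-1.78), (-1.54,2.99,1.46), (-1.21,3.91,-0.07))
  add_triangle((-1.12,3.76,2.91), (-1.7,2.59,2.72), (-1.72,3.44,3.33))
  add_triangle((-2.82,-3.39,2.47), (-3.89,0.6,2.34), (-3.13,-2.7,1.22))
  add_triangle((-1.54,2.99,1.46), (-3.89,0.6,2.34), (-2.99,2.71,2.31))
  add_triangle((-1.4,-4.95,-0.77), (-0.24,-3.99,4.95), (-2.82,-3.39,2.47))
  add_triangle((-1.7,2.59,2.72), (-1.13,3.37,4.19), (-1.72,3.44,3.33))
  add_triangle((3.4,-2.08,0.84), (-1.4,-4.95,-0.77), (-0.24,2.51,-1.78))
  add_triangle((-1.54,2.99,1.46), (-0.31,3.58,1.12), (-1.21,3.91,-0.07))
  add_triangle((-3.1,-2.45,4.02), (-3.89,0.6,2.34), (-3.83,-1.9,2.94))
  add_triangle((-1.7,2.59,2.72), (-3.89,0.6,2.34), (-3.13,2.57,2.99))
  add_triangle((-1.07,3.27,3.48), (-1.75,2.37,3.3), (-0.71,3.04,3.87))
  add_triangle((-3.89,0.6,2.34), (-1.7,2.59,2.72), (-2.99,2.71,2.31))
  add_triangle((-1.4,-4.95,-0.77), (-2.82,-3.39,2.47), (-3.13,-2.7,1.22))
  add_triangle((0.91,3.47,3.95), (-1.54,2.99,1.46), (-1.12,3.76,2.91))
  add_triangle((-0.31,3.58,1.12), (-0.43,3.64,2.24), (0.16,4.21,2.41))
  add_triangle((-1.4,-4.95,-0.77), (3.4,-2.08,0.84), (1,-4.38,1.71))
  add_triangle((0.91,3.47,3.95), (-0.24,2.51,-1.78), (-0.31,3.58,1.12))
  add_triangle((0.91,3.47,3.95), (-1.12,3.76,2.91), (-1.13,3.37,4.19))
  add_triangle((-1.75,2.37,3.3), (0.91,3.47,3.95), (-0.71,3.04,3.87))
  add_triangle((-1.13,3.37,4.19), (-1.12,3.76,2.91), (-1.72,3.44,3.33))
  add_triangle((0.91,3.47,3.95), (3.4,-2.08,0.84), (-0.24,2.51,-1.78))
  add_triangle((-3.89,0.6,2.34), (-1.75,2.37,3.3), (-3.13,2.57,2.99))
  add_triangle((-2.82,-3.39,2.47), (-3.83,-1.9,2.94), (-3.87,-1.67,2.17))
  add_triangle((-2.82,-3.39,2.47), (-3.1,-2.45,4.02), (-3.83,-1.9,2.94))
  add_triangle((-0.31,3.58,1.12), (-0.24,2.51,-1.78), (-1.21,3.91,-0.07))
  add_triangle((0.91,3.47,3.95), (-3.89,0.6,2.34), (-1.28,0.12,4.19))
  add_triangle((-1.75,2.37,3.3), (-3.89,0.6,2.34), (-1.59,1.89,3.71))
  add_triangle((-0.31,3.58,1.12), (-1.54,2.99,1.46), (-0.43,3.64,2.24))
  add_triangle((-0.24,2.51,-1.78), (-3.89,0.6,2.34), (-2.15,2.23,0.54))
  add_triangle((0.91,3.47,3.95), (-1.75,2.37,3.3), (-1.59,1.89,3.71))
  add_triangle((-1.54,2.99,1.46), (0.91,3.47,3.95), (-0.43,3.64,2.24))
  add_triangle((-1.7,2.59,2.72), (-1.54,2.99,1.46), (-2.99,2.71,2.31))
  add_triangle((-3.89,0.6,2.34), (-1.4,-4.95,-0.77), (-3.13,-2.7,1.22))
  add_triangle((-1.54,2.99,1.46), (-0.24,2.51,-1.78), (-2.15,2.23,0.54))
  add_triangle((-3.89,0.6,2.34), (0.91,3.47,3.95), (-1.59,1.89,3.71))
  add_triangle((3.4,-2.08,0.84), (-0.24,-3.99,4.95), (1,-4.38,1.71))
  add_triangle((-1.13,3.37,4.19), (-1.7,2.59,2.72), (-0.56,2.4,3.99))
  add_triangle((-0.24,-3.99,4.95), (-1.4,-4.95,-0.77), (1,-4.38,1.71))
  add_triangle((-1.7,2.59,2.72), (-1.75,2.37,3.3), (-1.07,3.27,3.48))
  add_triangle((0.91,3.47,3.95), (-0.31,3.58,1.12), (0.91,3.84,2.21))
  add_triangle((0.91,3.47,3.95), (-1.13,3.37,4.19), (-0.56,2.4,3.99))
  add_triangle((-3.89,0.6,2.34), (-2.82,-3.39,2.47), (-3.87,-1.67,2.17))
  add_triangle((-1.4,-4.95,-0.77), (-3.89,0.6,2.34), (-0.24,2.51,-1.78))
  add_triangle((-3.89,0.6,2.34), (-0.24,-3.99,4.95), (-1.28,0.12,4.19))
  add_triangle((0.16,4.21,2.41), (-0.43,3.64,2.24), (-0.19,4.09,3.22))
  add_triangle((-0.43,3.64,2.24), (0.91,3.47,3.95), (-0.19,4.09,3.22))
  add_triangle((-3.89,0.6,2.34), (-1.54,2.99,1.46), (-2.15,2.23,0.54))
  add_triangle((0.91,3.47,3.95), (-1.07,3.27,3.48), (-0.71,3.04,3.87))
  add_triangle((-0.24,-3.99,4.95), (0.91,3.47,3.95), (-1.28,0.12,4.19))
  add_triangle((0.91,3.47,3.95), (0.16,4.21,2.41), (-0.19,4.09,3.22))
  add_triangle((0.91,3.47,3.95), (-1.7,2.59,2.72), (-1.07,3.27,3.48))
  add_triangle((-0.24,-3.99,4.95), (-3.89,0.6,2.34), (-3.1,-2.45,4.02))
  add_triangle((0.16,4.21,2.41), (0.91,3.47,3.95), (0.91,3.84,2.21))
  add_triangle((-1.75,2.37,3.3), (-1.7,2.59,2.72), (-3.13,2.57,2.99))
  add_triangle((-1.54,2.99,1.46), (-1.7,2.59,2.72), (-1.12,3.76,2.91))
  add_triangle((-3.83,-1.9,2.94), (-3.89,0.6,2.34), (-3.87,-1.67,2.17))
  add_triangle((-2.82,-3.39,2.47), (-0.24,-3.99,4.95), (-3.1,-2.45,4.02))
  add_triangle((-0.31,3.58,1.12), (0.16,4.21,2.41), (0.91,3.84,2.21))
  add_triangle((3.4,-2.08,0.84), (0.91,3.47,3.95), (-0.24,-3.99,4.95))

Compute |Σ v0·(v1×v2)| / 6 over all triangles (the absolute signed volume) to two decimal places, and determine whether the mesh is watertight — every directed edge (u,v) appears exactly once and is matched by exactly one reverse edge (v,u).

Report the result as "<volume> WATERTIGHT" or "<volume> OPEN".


Per-triangle v0·(v1×v2)/6:
  t1: -1.8880
  t2: +0.1656
  t3: +0.0767
  t4: +3.2401
  t5: +0.1346
  t6: +10.7508
  t7: +0.2831
  t8: +6.2296
  t9: +1.2613
  t10: +2.2727
  t11: -0.6260
  t12: +0.4578
  t13: +1.7030
  t14: +3.3333
  t15: +0.5257
  t16: +0.4195
  t17: +5.7192
  t18: +1.8140
  t19: +2.0267
  t20: -0.0367
  t21: +0.6365
  t22: +8.9148
  t23: +1.5336
  t24: +0.9690
  t25: +1.9071
  t26: +1.3163
  t27: +8.2311
  t28: +1.3527
  t29: +0.8058
  t30: +1.1607
  t31: +1.4113
  t32: +1.0022
  t33: +0.9762
  t34: +1.1067
  t35: +1.7879
  t36: -1.6495
  t37: +7.2671
  t38: +0.4011
  t39: +8.5362
  t40: +0.3807
  t41: -1.3951
  t42: +1.2217
  t43: -1.5288
  t44: +9.0300
  t45: +8.6879
  t46: +0.3125
  t47: -0.2403
  t48: +2.0011
  t49: +0.6677
  t50: +9.0896
  t51: +0.9557
  t52: -0.0790
  t53: +3.4961
  t54: +1.0463
  t55: +0.4808
  t56: +0.7881
  t57: +1.1900
  t58: +5.1137
  t59: +0.4945
  t60: +20.1628
Σ = +147.4062 → |volume| = 147.41

Directed edges: 180 total, each appears once with its reverse present → watertight.

147.41 WATERTIGHT


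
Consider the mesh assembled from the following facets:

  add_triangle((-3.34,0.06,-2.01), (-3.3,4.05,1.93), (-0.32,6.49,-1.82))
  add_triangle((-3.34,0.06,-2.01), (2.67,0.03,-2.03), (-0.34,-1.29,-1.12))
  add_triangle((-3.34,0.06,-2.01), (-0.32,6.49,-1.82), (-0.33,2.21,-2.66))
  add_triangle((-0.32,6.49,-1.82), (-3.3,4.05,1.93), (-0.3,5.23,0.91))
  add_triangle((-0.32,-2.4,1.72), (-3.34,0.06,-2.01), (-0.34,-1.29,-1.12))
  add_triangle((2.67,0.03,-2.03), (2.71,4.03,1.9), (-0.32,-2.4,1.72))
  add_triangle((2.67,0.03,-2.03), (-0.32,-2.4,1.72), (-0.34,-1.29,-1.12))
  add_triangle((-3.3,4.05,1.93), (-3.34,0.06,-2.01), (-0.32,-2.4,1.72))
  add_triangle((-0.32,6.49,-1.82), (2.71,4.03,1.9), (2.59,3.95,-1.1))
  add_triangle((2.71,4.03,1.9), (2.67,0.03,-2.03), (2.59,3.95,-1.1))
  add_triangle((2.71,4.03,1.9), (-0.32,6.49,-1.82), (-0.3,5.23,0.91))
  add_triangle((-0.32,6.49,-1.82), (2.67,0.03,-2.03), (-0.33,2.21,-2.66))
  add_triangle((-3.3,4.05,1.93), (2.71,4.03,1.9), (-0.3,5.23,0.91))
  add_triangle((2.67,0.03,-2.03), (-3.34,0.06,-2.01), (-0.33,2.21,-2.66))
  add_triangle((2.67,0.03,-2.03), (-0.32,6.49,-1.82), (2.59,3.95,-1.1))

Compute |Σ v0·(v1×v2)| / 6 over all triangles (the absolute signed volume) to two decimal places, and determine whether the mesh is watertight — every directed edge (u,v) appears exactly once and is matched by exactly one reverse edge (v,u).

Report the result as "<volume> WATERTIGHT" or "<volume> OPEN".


Per-triangle v0·(v1×v2)/6:
  t1: +17.7501
  t2: +2.6637
  t3: +6.8879
  t4: +7.8304
  t5: +2.6058
  t6: +6.8516
  t7: +2.3152
  t8: +9.4930
  t9: +9.1031
  t10: +5.3632
  t11: +7.6156
  t12: +6.3789
  t13: +6.3469
  t14: +4.3553
  t15: +6.1117
Σ = +101.6724 → |volume| = 101.67

Directed edges: 45 total; 3 unmatched, e.g. (2.71,4.03,1.9)→(-0.32,-2.4,1.72) → open.

101.67 OPEN


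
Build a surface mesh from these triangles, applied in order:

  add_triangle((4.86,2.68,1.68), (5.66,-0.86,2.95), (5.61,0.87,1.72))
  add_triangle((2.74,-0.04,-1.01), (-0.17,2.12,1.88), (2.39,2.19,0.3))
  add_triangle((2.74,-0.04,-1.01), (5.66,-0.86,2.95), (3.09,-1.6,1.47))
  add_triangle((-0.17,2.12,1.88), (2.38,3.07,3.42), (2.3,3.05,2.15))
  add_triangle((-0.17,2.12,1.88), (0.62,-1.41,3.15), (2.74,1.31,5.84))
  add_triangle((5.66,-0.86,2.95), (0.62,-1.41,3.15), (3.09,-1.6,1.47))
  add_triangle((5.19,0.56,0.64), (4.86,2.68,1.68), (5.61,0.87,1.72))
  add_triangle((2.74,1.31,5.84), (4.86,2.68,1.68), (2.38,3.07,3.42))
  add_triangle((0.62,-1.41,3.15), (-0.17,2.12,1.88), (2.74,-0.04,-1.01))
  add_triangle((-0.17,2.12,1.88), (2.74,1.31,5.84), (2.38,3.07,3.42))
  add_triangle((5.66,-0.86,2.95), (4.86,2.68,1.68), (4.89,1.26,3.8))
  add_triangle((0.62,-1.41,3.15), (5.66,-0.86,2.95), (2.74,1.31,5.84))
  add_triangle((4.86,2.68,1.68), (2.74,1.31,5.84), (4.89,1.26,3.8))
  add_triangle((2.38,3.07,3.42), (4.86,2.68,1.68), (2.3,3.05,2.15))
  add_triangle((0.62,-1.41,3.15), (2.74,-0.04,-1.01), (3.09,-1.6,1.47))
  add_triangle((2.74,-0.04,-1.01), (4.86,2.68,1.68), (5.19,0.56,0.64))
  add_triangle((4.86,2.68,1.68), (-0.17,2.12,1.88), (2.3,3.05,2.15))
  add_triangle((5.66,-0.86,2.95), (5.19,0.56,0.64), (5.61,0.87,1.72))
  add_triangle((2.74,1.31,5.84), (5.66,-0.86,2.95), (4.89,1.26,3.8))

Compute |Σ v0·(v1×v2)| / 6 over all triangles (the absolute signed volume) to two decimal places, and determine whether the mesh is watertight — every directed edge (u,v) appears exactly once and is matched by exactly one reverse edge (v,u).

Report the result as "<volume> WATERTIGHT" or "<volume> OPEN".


Per-triangle v0·(v1×v2)/6:
  t1: +2.4964
  t2: -0.7045
  t3: +2.6499
  t4: +1.1419
  t5: +3.5855
  t6: +3.1891
  t7: +1.6698
  t8: +7.3884
  t9: -4.4297
  t10: +3.6399
  t11: +5.6470
  t12: +10.0797
  t13: +5.3499
  t14: +1.8194
  t15: -0.7298
  t16: +2.1995
  t17: -0.3684
  t18: +1.8237
  t19: +6.2985
Σ = +52.7461 → |volume| = 52.75

Directed edges: 57 total; 7 unmatched, e.g. (-0.17,2.12,1.88)→(2.39,2.19,0.3) → open.

52.75 OPEN


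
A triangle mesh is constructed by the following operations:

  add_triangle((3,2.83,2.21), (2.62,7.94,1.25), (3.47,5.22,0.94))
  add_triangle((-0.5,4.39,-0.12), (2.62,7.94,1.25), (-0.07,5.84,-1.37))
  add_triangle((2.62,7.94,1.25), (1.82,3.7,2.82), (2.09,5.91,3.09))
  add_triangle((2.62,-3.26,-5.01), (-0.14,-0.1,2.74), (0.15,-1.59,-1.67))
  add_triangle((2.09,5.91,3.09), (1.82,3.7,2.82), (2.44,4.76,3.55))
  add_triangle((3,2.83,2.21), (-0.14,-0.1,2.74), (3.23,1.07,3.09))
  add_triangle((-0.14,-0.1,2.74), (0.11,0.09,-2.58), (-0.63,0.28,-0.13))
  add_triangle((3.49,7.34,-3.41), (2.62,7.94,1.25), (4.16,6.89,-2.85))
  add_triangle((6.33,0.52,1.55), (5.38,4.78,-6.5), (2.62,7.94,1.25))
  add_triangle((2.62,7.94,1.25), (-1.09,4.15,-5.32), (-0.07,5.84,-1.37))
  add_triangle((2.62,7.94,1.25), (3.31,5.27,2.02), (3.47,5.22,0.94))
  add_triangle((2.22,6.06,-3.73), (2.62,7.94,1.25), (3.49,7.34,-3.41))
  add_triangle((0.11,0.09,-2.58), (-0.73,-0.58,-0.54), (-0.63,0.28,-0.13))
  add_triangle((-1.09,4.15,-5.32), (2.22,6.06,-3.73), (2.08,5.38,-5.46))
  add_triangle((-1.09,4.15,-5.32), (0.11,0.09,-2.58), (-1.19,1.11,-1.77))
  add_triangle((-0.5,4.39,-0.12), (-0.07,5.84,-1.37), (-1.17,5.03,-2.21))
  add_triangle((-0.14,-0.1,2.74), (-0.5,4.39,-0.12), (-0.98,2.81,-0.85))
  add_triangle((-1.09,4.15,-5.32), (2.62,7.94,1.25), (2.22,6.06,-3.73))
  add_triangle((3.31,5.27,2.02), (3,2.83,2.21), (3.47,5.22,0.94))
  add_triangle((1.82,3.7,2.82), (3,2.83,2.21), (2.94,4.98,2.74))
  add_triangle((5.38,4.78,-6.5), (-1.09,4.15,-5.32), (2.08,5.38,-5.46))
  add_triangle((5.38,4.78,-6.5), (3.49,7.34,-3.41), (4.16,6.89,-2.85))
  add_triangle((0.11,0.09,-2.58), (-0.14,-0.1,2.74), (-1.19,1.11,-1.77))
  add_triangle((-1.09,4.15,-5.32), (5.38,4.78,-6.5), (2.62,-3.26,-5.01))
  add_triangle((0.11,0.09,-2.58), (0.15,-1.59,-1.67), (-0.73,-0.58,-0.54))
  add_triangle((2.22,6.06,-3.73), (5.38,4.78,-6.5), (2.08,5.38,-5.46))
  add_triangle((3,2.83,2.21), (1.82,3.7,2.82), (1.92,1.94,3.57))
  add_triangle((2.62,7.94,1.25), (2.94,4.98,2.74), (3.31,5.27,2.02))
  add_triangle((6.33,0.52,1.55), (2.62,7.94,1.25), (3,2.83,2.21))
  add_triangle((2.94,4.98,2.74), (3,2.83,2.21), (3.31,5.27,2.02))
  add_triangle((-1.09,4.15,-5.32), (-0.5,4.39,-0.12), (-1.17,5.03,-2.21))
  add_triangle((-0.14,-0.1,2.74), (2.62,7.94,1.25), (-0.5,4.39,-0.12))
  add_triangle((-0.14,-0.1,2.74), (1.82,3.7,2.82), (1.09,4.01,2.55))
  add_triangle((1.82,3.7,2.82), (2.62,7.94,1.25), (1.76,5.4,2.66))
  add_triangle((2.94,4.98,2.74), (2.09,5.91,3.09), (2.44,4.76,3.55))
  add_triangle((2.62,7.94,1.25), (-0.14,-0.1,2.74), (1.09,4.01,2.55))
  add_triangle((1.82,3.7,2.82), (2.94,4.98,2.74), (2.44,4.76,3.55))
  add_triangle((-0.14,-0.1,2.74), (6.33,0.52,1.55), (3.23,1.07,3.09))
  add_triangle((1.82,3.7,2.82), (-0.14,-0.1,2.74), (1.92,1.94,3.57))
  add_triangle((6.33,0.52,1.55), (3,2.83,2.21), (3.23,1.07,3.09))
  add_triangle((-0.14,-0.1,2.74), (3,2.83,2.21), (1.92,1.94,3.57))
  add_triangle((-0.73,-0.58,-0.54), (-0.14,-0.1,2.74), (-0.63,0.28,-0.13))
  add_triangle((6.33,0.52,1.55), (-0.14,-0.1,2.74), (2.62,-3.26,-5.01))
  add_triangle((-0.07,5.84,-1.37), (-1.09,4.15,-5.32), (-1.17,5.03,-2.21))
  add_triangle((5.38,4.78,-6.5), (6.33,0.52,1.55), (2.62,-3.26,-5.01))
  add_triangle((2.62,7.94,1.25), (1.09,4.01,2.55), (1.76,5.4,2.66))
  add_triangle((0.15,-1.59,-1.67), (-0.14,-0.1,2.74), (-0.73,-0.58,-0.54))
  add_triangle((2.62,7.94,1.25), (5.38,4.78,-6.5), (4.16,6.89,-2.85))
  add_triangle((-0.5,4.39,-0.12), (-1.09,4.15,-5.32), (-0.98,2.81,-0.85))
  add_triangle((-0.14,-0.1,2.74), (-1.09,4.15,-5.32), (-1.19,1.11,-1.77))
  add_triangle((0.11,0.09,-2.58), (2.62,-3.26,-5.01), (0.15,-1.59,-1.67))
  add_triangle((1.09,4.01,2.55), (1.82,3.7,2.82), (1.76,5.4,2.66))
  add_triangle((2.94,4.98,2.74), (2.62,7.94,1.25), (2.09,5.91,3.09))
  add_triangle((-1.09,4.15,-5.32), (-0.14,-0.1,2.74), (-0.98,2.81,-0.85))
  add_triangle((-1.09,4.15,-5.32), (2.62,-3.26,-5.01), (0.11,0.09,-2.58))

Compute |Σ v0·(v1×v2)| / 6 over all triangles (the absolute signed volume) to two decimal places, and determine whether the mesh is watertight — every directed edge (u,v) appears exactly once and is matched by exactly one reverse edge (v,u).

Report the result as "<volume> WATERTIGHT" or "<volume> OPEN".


Per-triangle v0·(v1×v2)/6:
  t1: -3.7572
  t2: +3.7599
  t3: -1.2980
  t4: +1.6806
  t5: +0.1252
  t6: +2.8218
  t7: -0.0040
  t8: +5.8367
  t9: +66.4934
  t10: +8.3351
  t11: +2.5070
  t12: +5.2886
  t13: +0.2528
  t14: +5.9692
  t15: +1.5637
  t16: +1.4313
  t17: +1.4074
  t18: +16.9865
  t19: +1.3283
  t20: +1.0627
  t21: +7.4938
  t22: +5.9616
  t23: +0.0129
  t24: +41.7193
  t25: +0.5540
  t26: +7.4828
  t27: +2.0422
  t28: +2.0239
  t29: +10.3656
  t30: +1.0782
  t31: -1.3385
  t32: +7.2209
  t33: +1.5609
  t34: +1.4996
  t35: +1.1308
  t36: -0.5787
  t37: -0.0406
  t38: +2.5698
  t39: +1.7943
  t40: +5.0140
  t41: +0.1485
  t42: +0.2696
  t43: +10.6992
  t44: +3.6518
  t45: +54.5264
  t46: +0.5030
  t47: +0.5889
  t48: +1.6950
  t49: +2.1648
  t50: +1.6630
  t51: +1.5892
  t52: +0.5124
  t53: +3.3439
  t54: -0.1206
  t55: +2.1573
Σ = +302.7498 → |volume| = 302.75

Directed edges: 165 total; 3 unmatched, e.g. (3.49,7.34,-3.41)→(2.22,6.06,-3.73) → open.

302.75 OPEN


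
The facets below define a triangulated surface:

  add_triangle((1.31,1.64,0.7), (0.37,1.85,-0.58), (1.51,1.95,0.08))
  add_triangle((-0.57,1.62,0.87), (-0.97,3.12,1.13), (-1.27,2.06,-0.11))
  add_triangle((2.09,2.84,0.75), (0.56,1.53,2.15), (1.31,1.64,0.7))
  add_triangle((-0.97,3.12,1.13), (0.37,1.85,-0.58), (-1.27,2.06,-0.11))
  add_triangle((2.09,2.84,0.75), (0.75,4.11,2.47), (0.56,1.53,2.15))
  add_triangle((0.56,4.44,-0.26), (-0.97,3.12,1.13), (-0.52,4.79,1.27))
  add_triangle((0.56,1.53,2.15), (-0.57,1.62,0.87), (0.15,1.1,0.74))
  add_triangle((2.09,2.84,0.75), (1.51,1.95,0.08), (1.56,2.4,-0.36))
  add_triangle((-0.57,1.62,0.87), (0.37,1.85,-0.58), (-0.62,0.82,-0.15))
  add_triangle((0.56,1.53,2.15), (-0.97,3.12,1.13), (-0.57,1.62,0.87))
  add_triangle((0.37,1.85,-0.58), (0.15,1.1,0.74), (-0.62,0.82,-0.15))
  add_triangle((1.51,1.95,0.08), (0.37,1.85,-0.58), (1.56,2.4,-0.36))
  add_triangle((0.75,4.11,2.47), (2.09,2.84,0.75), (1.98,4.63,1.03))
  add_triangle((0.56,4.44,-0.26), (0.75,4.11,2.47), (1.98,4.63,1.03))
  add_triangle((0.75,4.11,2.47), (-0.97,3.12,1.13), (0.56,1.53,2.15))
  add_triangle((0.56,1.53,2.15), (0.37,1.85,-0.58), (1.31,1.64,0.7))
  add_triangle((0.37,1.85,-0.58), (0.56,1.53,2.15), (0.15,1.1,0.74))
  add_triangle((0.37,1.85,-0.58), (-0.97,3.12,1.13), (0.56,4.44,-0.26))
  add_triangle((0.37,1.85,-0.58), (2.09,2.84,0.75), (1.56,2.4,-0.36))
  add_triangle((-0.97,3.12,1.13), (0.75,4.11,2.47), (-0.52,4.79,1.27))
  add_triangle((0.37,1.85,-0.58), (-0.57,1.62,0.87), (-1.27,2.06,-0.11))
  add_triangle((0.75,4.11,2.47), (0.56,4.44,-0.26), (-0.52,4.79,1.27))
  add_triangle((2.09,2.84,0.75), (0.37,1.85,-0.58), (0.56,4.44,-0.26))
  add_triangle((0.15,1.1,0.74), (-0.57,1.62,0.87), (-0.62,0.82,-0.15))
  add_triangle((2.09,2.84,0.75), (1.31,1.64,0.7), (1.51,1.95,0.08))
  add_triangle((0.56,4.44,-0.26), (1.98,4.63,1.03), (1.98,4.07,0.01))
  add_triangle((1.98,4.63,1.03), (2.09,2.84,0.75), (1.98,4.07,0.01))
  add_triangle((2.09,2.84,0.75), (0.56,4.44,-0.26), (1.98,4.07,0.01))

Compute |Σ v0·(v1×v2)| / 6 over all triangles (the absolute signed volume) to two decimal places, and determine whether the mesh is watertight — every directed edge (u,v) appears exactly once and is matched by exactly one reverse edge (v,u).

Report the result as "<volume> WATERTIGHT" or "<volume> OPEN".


Per-triangle v0·(v1×v2)/6:
  t1: -0.2100
  t2: +0.1223
  t3: +0.1567
  t4: +0.8300
  t5: +1.5089
  t6: +0.4725
  t7: -0.1483
  t8: +0.0777
  t9: +0.3036
  t10: +0.2076
  t11: -0.2599
  t12: -0.0947
  t13: +1.1429
  t14: +2.5773
  t15: +1.1542
  t16: -0.7011
  t17: -0.1417
  t18: +0.3432
  t19: +0.3621
  t20: +0.9848
  t21: -0.5669
  t22: +2.5207
  t23: +0.6971
  t24: -0.0722
  t25: +0.0307
  t26: +1.1556
  t27: +0.6268
  t28: -0.6763
Σ = +12.4033 → |volume| = 12.40

Directed edges: 84 total, each appears once with its reverse present → watertight.

12.40 WATERTIGHT


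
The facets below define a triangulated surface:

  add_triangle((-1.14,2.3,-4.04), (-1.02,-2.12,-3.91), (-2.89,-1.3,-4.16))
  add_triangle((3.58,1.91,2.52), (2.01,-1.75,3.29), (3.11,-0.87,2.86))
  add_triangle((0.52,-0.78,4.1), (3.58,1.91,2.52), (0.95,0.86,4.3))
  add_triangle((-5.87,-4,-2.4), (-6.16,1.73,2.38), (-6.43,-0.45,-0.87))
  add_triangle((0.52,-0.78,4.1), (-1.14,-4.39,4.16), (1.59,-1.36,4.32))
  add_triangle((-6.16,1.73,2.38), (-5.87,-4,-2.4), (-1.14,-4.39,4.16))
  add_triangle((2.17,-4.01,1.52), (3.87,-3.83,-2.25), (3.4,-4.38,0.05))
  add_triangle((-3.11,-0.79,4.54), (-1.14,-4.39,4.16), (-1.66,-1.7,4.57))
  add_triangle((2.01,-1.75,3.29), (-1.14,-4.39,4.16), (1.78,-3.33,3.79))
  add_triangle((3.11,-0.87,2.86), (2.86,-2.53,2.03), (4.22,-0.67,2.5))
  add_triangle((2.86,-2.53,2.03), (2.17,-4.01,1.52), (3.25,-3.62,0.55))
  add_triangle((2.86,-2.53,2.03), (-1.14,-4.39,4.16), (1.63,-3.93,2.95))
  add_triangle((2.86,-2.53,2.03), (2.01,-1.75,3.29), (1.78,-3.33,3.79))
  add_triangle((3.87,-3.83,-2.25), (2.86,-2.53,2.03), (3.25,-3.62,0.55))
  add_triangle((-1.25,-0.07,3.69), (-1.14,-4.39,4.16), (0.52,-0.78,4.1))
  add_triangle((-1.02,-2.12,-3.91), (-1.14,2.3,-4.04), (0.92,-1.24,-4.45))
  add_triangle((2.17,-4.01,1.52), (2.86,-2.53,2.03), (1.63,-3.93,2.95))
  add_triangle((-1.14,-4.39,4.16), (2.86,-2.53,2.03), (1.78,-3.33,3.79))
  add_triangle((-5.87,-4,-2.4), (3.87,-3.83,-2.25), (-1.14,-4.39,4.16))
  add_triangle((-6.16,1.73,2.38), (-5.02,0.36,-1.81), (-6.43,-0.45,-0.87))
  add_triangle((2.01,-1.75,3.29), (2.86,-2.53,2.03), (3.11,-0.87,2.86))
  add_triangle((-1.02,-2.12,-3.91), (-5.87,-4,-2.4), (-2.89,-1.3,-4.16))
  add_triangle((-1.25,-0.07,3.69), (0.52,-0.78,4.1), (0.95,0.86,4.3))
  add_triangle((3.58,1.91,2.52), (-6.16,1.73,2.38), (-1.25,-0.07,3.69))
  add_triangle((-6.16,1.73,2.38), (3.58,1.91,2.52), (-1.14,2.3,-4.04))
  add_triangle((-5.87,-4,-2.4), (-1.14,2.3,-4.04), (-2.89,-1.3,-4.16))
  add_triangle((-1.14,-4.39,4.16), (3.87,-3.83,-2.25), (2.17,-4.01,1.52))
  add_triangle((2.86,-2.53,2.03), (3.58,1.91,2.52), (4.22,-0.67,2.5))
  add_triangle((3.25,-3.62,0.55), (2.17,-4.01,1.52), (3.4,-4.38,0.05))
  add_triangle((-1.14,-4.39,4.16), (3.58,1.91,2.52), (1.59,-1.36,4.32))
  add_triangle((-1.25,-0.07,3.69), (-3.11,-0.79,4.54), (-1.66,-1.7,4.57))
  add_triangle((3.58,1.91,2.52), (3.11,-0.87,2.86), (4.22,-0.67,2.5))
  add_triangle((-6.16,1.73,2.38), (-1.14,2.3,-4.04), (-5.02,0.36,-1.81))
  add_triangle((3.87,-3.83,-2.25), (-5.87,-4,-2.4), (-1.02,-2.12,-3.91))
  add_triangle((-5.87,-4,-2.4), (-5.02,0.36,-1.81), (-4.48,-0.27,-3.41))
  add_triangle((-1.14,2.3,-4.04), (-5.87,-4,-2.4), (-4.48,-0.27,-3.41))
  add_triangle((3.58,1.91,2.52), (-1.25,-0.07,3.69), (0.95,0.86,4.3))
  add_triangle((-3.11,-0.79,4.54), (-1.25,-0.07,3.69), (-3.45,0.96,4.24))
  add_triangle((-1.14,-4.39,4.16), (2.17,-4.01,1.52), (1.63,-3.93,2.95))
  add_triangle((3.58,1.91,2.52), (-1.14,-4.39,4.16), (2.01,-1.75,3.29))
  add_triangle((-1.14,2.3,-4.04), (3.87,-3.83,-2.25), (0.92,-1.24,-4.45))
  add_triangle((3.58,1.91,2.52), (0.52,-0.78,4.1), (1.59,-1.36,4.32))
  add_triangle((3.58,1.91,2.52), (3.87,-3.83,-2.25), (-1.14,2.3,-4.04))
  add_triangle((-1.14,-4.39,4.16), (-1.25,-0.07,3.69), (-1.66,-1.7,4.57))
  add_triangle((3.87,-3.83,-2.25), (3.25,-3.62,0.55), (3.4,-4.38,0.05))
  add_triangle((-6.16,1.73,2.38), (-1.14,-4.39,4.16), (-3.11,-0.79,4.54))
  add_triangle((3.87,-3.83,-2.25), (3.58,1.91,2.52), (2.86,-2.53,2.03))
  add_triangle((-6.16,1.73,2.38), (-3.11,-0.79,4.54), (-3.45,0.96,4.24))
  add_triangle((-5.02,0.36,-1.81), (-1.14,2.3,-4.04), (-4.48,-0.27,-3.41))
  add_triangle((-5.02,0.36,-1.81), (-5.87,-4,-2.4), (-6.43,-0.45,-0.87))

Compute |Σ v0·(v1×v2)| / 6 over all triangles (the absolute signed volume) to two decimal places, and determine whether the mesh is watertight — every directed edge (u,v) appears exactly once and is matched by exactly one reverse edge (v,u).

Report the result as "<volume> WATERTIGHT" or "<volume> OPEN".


Per-triangle v0·(v1×v2)/6:
  t1: +5.2277
  t2: +1.7001
  t3: +3.0779
  t4: +8.6414
  t5: +3.1758
  t6: +44.1435
  t7: +0.6133
  t8: +2.9089
  t9: +2.0134
  t10: +1.3969
  t11: +1.7433
  t12: +1.2794
  t13: +1.5929
  t14: +1.4340
  t15: +4.9448
  t16: +6.1550
  t17: +1.8106
  t18: +2.3437
  t19: +42.8161
  t20: +5.0685
  t21: +1.6621
  t22: +6.4394
  t23: +2.1447
  t24: +11.2865
  t25: +21.3445
  t26: +6.6252
  t27: +5.6994
  t28: -1.1679
  t29: +0.8236
  t30: +0.6838
  t31: +1.5113
  t32: +1.8794
  t33: +12.4506
  t34: +16.7576
  t35: +6.4981
  t36: +4.9790
  t37: +0.3303
  t38: +1.8776
  t39: +2.6026
  t40: +4.1257
  t41: +3.9585
  t42: +2.9005
  t43: +20.0183
  t44: +0.5638
  t45: +1.0697
  t46: +9.7916
  t47: +12.0965
  t48: +4.9341
  t49: +5.1261
  t50: +5.5735
Σ = +316.6735 → |volume| = 316.67

Directed edges: 150 total; 6 unmatched, e.g. (0.92,-1.24,-4.45)→(-1.02,-2.12,-3.91) → open.

316.67 OPEN


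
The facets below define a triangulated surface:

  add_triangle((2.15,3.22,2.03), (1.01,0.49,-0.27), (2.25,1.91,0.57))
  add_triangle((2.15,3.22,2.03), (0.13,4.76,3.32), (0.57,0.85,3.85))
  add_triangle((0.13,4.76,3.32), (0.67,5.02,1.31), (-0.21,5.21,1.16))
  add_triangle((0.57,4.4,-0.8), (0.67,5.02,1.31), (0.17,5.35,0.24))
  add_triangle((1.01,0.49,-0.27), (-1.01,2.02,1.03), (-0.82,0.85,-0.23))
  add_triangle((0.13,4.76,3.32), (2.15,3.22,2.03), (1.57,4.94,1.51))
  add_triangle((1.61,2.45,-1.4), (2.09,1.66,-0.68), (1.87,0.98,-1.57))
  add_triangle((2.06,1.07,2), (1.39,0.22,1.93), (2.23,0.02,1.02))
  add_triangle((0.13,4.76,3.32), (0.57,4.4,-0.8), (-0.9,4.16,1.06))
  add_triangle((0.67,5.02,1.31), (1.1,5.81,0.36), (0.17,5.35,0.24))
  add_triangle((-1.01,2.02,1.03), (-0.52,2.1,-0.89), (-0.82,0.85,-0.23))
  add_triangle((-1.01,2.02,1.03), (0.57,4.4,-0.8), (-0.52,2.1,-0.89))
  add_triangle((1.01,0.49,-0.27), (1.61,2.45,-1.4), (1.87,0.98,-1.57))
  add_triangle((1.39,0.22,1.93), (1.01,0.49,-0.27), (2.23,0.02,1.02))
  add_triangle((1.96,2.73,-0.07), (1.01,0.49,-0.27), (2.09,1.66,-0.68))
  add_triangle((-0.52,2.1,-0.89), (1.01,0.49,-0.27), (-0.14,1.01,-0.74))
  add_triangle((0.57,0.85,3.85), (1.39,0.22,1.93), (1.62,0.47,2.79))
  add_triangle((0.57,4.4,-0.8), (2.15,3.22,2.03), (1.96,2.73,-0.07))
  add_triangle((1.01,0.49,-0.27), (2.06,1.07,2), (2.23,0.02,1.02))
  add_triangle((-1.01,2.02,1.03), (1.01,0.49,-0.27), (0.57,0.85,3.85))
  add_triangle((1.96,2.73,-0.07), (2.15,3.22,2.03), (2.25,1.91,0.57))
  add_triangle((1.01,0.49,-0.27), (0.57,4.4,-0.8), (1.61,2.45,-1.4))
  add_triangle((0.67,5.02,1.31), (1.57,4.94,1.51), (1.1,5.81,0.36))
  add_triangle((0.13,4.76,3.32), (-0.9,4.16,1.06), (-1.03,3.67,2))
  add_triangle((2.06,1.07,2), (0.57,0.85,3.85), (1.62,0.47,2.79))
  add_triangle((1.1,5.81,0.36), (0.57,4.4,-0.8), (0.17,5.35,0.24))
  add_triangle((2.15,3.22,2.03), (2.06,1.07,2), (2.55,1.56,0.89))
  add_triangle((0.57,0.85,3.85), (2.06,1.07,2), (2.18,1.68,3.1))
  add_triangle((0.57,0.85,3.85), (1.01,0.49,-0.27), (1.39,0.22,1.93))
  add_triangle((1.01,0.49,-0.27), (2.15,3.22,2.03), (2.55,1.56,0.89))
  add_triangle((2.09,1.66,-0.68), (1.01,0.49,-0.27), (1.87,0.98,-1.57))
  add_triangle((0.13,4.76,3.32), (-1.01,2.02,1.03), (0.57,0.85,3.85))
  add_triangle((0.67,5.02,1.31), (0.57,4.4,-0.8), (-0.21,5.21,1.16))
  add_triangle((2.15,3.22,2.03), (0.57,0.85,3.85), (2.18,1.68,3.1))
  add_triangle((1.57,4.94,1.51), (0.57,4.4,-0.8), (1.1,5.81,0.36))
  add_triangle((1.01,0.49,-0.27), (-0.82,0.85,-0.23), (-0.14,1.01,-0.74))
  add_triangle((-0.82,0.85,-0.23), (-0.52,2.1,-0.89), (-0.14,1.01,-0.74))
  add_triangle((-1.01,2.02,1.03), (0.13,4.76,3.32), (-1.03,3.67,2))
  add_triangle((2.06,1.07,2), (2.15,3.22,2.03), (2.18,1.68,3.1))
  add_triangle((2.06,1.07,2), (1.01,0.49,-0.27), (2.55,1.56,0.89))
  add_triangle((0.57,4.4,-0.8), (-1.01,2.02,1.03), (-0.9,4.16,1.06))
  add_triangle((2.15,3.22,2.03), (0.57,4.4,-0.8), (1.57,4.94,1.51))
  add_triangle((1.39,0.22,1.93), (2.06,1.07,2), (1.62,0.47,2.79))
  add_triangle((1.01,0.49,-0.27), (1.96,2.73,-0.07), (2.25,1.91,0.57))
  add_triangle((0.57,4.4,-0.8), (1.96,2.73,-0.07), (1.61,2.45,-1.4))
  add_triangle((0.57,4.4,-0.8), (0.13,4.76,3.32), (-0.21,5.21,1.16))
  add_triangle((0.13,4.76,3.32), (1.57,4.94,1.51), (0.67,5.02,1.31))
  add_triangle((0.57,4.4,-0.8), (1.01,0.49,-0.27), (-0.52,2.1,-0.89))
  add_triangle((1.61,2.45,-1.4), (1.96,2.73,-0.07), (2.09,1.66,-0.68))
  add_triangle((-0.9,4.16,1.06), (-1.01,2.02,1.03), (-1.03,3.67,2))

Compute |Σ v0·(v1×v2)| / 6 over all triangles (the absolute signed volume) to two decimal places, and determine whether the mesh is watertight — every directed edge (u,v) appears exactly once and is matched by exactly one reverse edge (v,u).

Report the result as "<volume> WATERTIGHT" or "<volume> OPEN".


Per-triangle v0·(v1×v2)/6:
  t1: -0.0704
  t2: +5.4220
  t3: +1.6583
  t4: -0.8701
  t5: -0.3494
  t6: +2.9206
  t7: +0.5465
  t8: +0.4242
  t9: +3.7683
  t10: +0.8402
  t11: +0.3791
  t12: +1.2855
  t13: -0.2887
  t14: -0.2878
  t15: +0.0857
  t16: +0.1211
  t17: +0.0562
  t18: +2.5392
  t19: +0.4751
  t20: -1.6177
  t21: +0.8902
  t22: -0.4911
  t23: +0.9409
  t24: +1.2011
  t25: +0.6519
  t26: +0.8522
  t27: +1.1404
  t28: +0.4328
  t29: -0.5283
  t30: +0.4344
  t31: +0.1149
  t32: +2.5880
  t33: +1.4729
  t34: +1.8795
  t35: +0.3526
  t36: -0.0818
  t37: +0.0615
  t38: +0.1333
  t39: +0.7210
  t40: +0.1200
  t41: +0.2195
  t42: +1.2764
  t43: +0.1358
  t44: +0.2883
  t45: +1.5286
  t46: -1.9641
  t47: +1.6766
  t48: +0.4578
  t49: +0.5897
  t50: +0.3387
Σ = +34.4714 → |volume| = 34.47

Directed edges: 150 total, each appears once with its reverse present → watertight.

34.47 WATERTIGHT


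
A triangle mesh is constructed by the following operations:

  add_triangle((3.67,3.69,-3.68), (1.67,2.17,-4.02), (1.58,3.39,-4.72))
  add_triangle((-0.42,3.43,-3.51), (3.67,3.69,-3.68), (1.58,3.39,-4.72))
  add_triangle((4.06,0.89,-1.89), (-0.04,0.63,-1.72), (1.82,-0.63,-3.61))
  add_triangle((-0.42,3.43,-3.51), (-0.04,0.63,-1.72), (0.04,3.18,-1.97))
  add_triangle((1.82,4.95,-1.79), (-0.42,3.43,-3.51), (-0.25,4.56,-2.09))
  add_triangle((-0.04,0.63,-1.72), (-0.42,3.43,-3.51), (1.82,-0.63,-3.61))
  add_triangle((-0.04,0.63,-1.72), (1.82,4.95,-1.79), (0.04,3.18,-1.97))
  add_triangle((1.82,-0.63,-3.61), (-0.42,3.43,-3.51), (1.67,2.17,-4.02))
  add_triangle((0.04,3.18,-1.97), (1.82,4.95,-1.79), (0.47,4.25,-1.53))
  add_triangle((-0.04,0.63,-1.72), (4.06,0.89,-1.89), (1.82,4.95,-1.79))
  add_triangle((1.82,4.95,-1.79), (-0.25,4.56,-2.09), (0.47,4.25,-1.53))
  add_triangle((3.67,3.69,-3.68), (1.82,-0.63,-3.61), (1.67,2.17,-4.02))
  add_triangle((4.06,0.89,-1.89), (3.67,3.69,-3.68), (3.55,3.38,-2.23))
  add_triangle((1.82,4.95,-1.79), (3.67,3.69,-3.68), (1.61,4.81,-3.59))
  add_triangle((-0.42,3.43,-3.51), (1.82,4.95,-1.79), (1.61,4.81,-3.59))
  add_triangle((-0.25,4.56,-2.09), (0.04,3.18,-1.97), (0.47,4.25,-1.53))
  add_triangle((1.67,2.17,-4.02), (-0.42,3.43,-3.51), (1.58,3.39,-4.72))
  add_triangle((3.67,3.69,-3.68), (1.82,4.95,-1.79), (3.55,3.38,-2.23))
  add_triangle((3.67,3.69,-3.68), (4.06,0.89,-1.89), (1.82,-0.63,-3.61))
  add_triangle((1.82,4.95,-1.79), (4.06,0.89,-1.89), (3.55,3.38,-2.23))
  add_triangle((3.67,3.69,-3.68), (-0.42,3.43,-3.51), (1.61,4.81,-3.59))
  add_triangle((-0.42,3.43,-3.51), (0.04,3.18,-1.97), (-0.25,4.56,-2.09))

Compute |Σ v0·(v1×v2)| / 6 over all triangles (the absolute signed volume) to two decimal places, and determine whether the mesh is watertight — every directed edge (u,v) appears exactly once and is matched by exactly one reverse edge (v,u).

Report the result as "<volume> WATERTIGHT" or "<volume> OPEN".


Per-triangle v0·(v1×v2)/6:
  t1: +1.6428
  t2: +3.0572
  t3: -2.4047
  t4: -0.2912
  t5: +2.9958
  t6: +0.9810
  t7: -1.2063
  t8: +2.9154
  t9: -0.7456
  t10: -4.9466
  t11: +0.4085
  t12: +4.0651
  t13: +2.3436
  t14: +3.8386
  t15: +2.2699
  t16: -0.3419
  t17: +0.6680
  t18: +2.5417
  t19: +6.7671
  t20: +0.1184
  t21: +3.0183
  t22: -0.4060
Σ = +27.2887 → |volume| = 27.29

Directed edges: 66 total, each appears once with its reverse present → watertight.

27.29 WATERTIGHT
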